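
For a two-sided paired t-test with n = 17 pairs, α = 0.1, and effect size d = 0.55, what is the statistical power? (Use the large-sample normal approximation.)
Power ≈ 0.73

Power calculation (paired t-test, normal approximation):
z_β = d · √n - z_{α/2}
z_β = 0.55 · √17 - 1.645
z_β = 0.55 · 4.123 - 1.645
z_β = 0.623

Power = Φ(z_β) = Φ(0.623) ≈ 0.733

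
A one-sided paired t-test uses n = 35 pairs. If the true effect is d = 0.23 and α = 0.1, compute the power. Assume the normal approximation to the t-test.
Power ≈ 0.53

Power calculation (paired t-test, normal approximation):
z_β = d · √n - z_α
z_β = 0.23 · √35 - 1.282
z_β = 0.23 · 5.916 - 1.282
z_β = 0.079

Power = Φ(z_β) = Φ(0.079) ≈ 0.532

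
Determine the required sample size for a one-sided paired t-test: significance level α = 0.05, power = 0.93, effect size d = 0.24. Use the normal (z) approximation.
n = 170 pairs

Sample size formula (paired t-test, normal approximation):
n = ((z_α + z_β) / d)²

z_α = 1.645 (for α = 0.05, one-sided)
z_β = 1.476 (for power = 0.93)
d = 0.24

n = ((1.645 + 1.476) / 0.24)²
n = (13.004)²
n ≈ 169.10
Round up to the next whole number: n = 170 pairs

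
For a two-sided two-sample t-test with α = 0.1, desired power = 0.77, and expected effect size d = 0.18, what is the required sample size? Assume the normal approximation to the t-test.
n = 351 per group

Sample size formula (two-sample t-test, normal approximation):
n = 2 · ((z_{α/2} + z_β) / d)²

z_{α/2} = 1.645 (for α = 0.1, two-sided)
z_β = 0.739 (for power = 0.77)
d = 0.18

n = 2 · ((1.645 + 0.739) / 0.18)²
n = 2 · (13.244)²
n ≈ 350.81
Round up to the next whole number: n = 351 per group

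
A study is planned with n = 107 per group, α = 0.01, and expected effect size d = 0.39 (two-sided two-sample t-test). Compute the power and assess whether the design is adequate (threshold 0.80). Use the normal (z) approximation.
Power ≈ 0.61; the study is underpowered (power < 0.80)

Power calculation (two-sample t-test, normal approximation):
z_β = d · √(n/2) - z_{α/2}
z_β = 0.39 · √(107/2) - 2.576
z_β = 0.39 · 7.314 - 2.576
z_β = 0.277

Power = Φ(z_β) = Φ(0.277) ≈ 0.609

Effect size d = 0.39 is small by Cohen's convention (0.2/0.5/0.8).

Threshold: power ≥ 0.80 is conventionally adequate.
Power ≈ 0.61 → the study is underpowered (power < 0.80).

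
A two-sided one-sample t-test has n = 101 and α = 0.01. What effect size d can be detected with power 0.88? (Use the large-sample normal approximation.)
d ≈ 0.37

Minimum detectable effect (one-sample t-test, normal approximation):
d = (z_{α/2} + z_β) / √n
d = (2.576 + 1.175) / √101
d = 3.751 / 10.050
d ≈ 0.37

By Cohen's convention (0.2 small / 0.5 medium / 0.8 large): small effect.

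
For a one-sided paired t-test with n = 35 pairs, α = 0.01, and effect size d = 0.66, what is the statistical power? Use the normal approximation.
Power ≈ 0.94

Power calculation (paired t-test, normal approximation):
z_β = d · √n - z_α
z_β = 0.66 · √35 - 2.326
z_β = 0.66 · 5.916 - 2.326
z_β = 1.578

Power = Φ(z_β) = Φ(1.578) ≈ 0.943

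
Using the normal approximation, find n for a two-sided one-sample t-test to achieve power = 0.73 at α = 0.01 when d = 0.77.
n = 18

Sample size formula (one-sample t-test, normal approximation):
n = ((z_{α/2} + z_β) / d)²

z_{α/2} = 2.576 (for α = 0.01, two-sided)
z_β = 0.613 (for power = 0.73)
d = 0.77

n = ((2.576 + 0.613) / 0.77)²
n = (4.142)²
n ≈ 17.16
Round up to the next whole number: n = 18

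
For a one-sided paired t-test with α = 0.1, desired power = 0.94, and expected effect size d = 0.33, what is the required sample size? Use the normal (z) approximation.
n = 74 pairs

Sample size formula (paired t-test, normal approximation):
n = ((z_α + z_β) / d)²

z_α = 1.282 (for α = 0.1, one-sided)
z_β = 1.555 (for power = 0.94)
d = 0.33

n = ((1.282 + 1.555) / 0.33)²
n = (8.597)²
n ≈ 73.91
Round up to the next whole number: n = 74 pairs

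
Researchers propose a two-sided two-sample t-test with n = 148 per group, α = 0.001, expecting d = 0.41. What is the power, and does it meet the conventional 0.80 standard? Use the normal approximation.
Power ≈ 0.59; the study is underpowered (power < 0.80)

Power calculation (two-sample t-test, normal approximation):
z_β = d · √(n/2) - z_{α/2}
z_β = 0.41 · √(148/2) - 3.291
z_β = 0.41 · 8.602 - 3.291
z_β = 0.236

Power = Φ(z_β) = Φ(0.236) ≈ 0.593

Effect size d = 0.41 is small by Cohen's convention (0.2/0.5/0.8).

Threshold: power ≥ 0.80 is conventionally adequate.
Power ≈ 0.59 → the study is underpowered (power < 0.80).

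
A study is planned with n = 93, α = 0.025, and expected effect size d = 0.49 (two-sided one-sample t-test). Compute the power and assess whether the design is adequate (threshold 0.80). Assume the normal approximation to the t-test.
Power ≈ 0.99; the study is adequately powered (power ≥ 0.80)

Power calculation (one-sample t-test, normal approximation):
z_β = d · √n - z_{α/2}
z_β = 0.49 · √93 - 2.241
z_β = 0.49 · 9.644 - 2.241
z_β = 2.484

Power = Φ(z_β) = Φ(2.484) ≈ 0.994

Effect size d = 0.49 is small by Cohen's convention (0.2/0.5/0.8).

Threshold: power ≥ 0.80 is conventionally adequate.
Power ≈ 0.99 → the study is adequately powered (power ≥ 0.80).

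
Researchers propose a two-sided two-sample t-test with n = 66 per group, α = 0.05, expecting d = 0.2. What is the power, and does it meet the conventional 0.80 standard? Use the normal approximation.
Power ≈ 0.21; the study is underpowered (power < 0.80)

Power calculation (two-sample t-test, normal approximation):
z_β = d · √(n/2) - z_{α/2}
z_β = 0.2 · √(66/2) - 1.960
z_β = 0.2 · 5.745 - 1.960
z_β = -0.811

Power = Φ(z_β) = Φ(-0.811) ≈ 0.209

Effect size d = 0.2 is small by Cohen's convention (0.2/0.5/0.8).

Threshold: power ≥ 0.80 is conventionally adequate.
Power ≈ 0.21 → the study is underpowered (power < 0.80).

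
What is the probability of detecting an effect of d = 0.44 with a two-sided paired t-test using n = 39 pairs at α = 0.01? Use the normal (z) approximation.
Power ≈ 0.57

Power calculation (paired t-test, normal approximation):
z_β = d · √n - z_{α/2}
z_β = 0.44 · √39 - 2.576
z_β = 0.44 · 6.245 - 2.576
z_β = 0.172

Power = Φ(z_β) = Φ(0.172) ≈ 0.568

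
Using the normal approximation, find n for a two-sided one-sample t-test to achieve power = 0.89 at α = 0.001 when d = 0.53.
n = 73

Sample size formula (one-sample t-test, normal approximation):
n = ((z_{α/2} + z_β) / d)²

z_{α/2} = 3.291 (for α = 0.001, two-sided)
z_β = 1.227 (for power = 0.89)
d = 0.53

n = ((3.291 + 1.227) / 0.53)²
n = (8.525)²
n ≈ 72.68
Round up to the next whole number: n = 73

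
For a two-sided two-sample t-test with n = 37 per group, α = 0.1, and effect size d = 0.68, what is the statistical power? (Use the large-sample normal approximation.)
Power ≈ 0.90

Power calculation (two-sample t-test, normal approximation):
z_β = d · √(n/2) - z_{α/2}
z_β = 0.68 · √(37/2) - 1.645
z_β = 0.68 · 4.301 - 1.645
z_β = 1.280

Power = Φ(z_β) = Φ(1.280) ≈ 0.900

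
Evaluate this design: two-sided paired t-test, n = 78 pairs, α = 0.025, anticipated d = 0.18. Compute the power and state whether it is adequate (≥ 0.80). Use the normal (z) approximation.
Power ≈ 0.26; the study is underpowered (power < 0.80)

Power calculation (paired t-test, normal approximation):
z_β = d · √n - z_{α/2}
z_β = 0.18 · √78 - 2.241
z_β = 0.18 · 8.832 - 2.241
z_β = -0.652

Power = Φ(z_β) = Φ(-0.652) ≈ 0.257

Effect size d = 0.18 is very small by Cohen's convention (0.2/0.5/0.8).

Threshold: power ≥ 0.80 is conventionally adequate.
Power ≈ 0.26 → the study is underpowered (power < 0.80).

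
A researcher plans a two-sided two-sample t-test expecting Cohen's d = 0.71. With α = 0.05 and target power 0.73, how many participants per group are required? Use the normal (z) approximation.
n = 27 per group

Sample size formula (two-sample t-test, normal approximation):
n = 2 · ((z_{α/2} + z_β) / d)²

z_{α/2} = 1.960 (for α = 0.05, two-sided)
z_β = 0.613 (for power = 0.73)
d = 0.71

n = 2 · ((1.960 + 0.613) / 0.71)²
n = 2 · (3.624)²
n ≈ 26.27
Round up to the next whole number: n = 27 per group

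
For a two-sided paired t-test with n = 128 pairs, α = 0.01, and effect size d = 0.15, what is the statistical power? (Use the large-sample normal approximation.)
Power ≈ 0.19

Power calculation (paired t-test, normal approximation):
z_β = d · √n - z_{α/2}
z_β = 0.15 · √128 - 2.576
z_β = 0.15 · 11.314 - 2.576
z_β = -0.879

Power = Φ(z_β) = Φ(-0.879) ≈ 0.190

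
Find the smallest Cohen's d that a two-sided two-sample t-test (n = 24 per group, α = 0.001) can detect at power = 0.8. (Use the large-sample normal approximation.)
d ≈ 1.19

Minimum detectable effect (two-sample t-test, normal approximation):
d = (z_{α/2} + z_β) / √(n/2)
d = (3.291 + 0.842) / √(24/2)
d = 4.132 / 3.464
d ≈ 1.19

By Cohen's convention (0.2 small / 0.5 medium / 0.8 large): large effect.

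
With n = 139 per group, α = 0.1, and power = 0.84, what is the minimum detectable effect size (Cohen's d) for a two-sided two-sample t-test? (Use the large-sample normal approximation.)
d ≈ 0.32

Minimum detectable effect (two-sample t-test, normal approximation):
d = (z_{α/2} + z_β) / √(n/2)
d = (1.645 + 0.994) / √(139/2)
d = 2.639 / 8.337
d ≈ 0.32

By Cohen's convention (0.2 small / 0.5 medium / 0.8 large): small effect.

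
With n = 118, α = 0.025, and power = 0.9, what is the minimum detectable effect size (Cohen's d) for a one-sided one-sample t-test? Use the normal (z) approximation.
d ≈ 0.30

Minimum detectable effect (one-sample t-test, normal approximation):
d = (z_α + z_β) / √n
d = (1.960 + 1.282) / √118
d = 3.242 / 10.863
d ≈ 0.30

By Cohen's convention (0.2 small / 0.5 medium / 0.8 large): small effect.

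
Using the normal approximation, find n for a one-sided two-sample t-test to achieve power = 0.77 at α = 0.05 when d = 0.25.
n = 182 per group

Sample size formula (two-sample t-test, normal approximation):
n = 2 · ((z_α + z_β) / d)²

z_α = 1.645 (for α = 0.05, one-sided)
z_β = 0.739 (for power = 0.77)
d = 0.25

n = 2 · ((1.645 + 0.739) / 0.25)²
n = 2 · (9.536)²
n ≈ 181.87
Round up to the next whole number: n = 182 per group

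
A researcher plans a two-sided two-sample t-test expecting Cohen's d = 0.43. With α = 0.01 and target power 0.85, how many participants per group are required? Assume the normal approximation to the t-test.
n = 142 per group

Sample size formula (two-sample t-test, normal approximation):
n = 2 · ((z_{α/2} + z_β) / d)²

z_{α/2} = 2.576 (for α = 0.01, two-sided)
z_β = 1.036 (for power = 0.85)
d = 0.43

n = 2 · ((2.576 + 1.036) / 0.43)²
n = 2 · (8.400)²
n ≈ 141.12
Round up to the next whole number: n = 142 per group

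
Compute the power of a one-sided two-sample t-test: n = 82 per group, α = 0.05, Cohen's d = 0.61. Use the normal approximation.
Power ≈ 0.99

Power calculation (two-sample t-test, normal approximation):
z_β = d · √(n/2) - z_α
z_β = 0.61 · √(82/2) - 1.645
z_β = 0.61 · 6.403 - 1.645
z_β = 2.261

Power = Φ(z_β) = Φ(2.261) ≈ 0.988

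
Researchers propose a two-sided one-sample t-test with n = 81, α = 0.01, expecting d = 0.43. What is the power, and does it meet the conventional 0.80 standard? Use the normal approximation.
Power ≈ 0.90; the study is adequately powered (power ≥ 0.80)

Power calculation (one-sample t-test, normal approximation):
z_β = d · √n - z_{α/2}
z_β = 0.43 · √81 - 2.576
z_β = 0.43 · 9.000 - 2.576
z_β = 1.294

Power = Φ(z_β) = Φ(1.294) ≈ 0.902

Effect size d = 0.43 is small by Cohen's convention (0.2/0.5/0.8).

Threshold: power ≥ 0.80 is conventionally adequate.
Power ≈ 0.90 → the study is adequately powered (power ≥ 0.80).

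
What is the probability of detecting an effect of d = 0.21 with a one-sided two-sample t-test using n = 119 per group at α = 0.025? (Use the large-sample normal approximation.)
Power ≈ 0.37

Power calculation (two-sample t-test, normal approximation):
z_β = d · √(n/2) - z_α
z_β = 0.21 · √(119/2) - 1.960
z_β = 0.21 · 7.714 - 1.960
z_β = -0.340

Power = Φ(z_β) = Φ(-0.340) ≈ 0.367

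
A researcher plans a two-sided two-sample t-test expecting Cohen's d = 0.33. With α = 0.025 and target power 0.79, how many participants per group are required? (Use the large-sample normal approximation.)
n = 171 per group

Sample size formula (two-sample t-test, normal approximation):
n = 2 · ((z_{α/2} + z_β) / d)²

z_{α/2} = 2.241 (for α = 0.025, two-sided)
z_β = 0.806 (for power = 0.79)
d = 0.33

n = 2 · ((2.241 + 0.806) / 0.33)²
n = 2 · (9.233)²
n ≈ 170.50
Round up to the next whole number: n = 171 per group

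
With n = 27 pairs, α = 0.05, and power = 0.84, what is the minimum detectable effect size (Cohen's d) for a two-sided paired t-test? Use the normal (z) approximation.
d ≈ 0.57

Minimum detectable effect (paired t-test, normal approximation):
d = (z_{α/2} + z_β) / √n
d = (1.960 + 0.994) / √27
d = 2.954 / 5.196
d ≈ 0.57

By Cohen's convention (0.2 small / 0.5 medium / 0.8 large): medium effect.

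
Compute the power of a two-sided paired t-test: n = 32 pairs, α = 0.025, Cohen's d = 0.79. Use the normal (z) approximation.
Power ≈ 0.99

Power calculation (paired t-test, normal approximation):
z_β = d · √n - z_{α/2}
z_β = 0.79 · √32 - 2.241
z_β = 0.79 · 5.657 - 2.241
z_β = 2.228

Power = Φ(z_β) = Φ(2.228) ≈ 0.987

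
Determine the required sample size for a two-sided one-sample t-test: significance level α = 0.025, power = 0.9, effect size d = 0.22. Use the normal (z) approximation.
n = 257

Sample size formula (one-sample t-test, normal approximation):
n = ((z_{α/2} + z_β) / d)²

z_{α/2} = 2.241 (for α = 0.025, two-sided)
z_β = 1.282 (for power = 0.9)
d = 0.22

n = ((2.241 + 1.282) / 0.22)²
n = (16.014)²
n ≈ 256.45
Round up to the next whole number: n = 257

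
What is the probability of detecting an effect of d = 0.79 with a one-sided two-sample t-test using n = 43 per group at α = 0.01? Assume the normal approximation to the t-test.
Power ≈ 0.91

Power calculation (two-sample t-test, normal approximation):
z_β = d · √(n/2) - z_α
z_β = 0.79 · √(43/2) - 2.326
z_β = 0.79 · 4.637 - 2.326
z_β = 1.337

Power = Φ(z_β) = Φ(1.337) ≈ 0.909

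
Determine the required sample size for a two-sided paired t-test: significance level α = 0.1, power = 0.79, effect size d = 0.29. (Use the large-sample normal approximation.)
n = 72 pairs

Sample size formula (paired t-test, normal approximation):
n = ((z_{α/2} + z_β) / d)²

z_{α/2} = 1.645 (for α = 0.1, two-sided)
z_β = 0.806 (for power = 0.79)
d = 0.29

n = ((1.645 + 0.806) / 0.29)²
n = (8.452)²
n ≈ 71.44
Round up to the next whole number: n = 72 pairs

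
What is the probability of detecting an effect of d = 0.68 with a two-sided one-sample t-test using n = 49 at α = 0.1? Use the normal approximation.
Power ≈ 1.00

Power calculation (one-sample t-test, normal approximation):
z_β = d · √n - z_{α/2}
z_β = 0.68 · √49 - 1.645
z_β = 0.68 · 7.000 - 1.645
z_β = 3.115

Power = Φ(z_β) = Φ(3.115) ≈ 0.999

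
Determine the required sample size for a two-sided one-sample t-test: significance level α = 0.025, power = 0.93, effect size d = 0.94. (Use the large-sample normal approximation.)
n = 16

Sample size formula (one-sample t-test, normal approximation):
n = ((z_{α/2} + z_β) / d)²

z_{α/2} = 2.241 (for α = 0.025, two-sided)
z_β = 1.476 (for power = 0.93)
d = 0.94

n = ((2.241 + 1.476) / 0.94)²
n = (3.954)²
n ≈ 15.63
Round up to the next whole number: n = 16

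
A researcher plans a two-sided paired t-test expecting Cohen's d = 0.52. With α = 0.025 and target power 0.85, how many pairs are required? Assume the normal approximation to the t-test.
n = 40 pairs

Sample size formula (paired t-test, normal approximation):
n = ((z_{α/2} + z_β) / d)²

z_{α/2} = 2.241 (for α = 0.025, two-sided)
z_β = 1.036 (for power = 0.85)
d = 0.52

n = ((2.241 + 1.036) / 0.52)²
n = (6.302)²
n ≈ 39.72
Round up to the next whole number: n = 40 pairs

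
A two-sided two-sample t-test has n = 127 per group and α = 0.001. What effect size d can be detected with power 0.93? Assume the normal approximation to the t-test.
d ≈ 0.60

Minimum detectable effect (two-sample t-test, normal approximation):
d = (z_{α/2} + z_β) / √(n/2)
d = (3.291 + 1.476) / √(127/2)
d = 4.766 / 7.969
d ≈ 0.60

By Cohen's convention (0.2 small / 0.5 medium / 0.8 large): medium effect.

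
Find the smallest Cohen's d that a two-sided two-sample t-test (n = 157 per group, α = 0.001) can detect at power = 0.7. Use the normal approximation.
d ≈ 0.43

Minimum detectable effect (two-sample t-test, normal approximation):
d = (z_{α/2} + z_β) / √(n/2)
d = (3.291 + 0.524) / √(157/2)
d = 3.815 / 8.860
d ≈ 0.43

By Cohen's convention (0.2 small / 0.5 medium / 0.8 large): small effect.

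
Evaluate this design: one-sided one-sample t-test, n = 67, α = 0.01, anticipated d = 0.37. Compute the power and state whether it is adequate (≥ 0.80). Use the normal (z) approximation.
Power ≈ 0.76; the study is underpowered (power < 0.80)

Power calculation (one-sample t-test, normal approximation):
z_β = d · √n - z_α
z_β = 0.37 · √67 - 2.326
z_β = 0.37 · 8.185 - 2.326
z_β = 0.702

Power = Φ(z_β) = Φ(0.702) ≈ 0.759

Effect size d = 0.37 is small by Cohen's convention (0.2/0.5/0.8).

Threshold: power ≥ 0.80 is conventionally adequate.
Power ≈ 0.76 → the study is underpowered (power < 0.80).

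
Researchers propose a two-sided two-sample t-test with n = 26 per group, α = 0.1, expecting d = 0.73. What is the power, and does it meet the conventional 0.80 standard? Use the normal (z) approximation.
Power ≈ 0.84; the study is adequately powered (power ≥ 0.80)

Power calculation (two-sample t-test, normal approximation):
z_β = d · √(n/2) - z_{α/2}
z_β = 0.73 · √(26/2) - 1.645
z_β = 0.73 · 3.606 - 1.645
z_β = 0.987

Power = Φ(z_β) = Φ(0.987) ≈ 0.838

Effect size d = 0.73 is medium by Cohen's convention (0.2/0.5/0.8).

Threshold: power ≥ 0.80 is conventionally adequate.
Power ≈ 0.84 → the study is adequately powered (power ≥ 0.80).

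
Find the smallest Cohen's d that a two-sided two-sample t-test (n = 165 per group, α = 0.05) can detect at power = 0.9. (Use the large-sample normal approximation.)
d ≈ 0.36

Minimum detectable effect (two-sample t-test, normal approximation):
d = (z_{α/2} + z_β) / √(n/2)
d = (1.960 + 1.282) / √(165/2)
d = 3.242 / 9.083
d ≈ 0.36

By Cohen's convention (0.2 small / 0.5 medium / 0.8 large): small effect.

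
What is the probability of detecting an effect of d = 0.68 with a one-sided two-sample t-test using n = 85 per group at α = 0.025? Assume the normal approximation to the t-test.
Power ≈ 0.99

Power calculation (two-sample t-test, normal approximation):
z_β = d · √(n/2) - z_α
z_β = 0.68 · √(85/2) - 1.960
z_β = 0.68 · 6.519 - 1.960
z_β = 2.473

Power = Φ(z_β) = Φ(2.473) ≈ 0.993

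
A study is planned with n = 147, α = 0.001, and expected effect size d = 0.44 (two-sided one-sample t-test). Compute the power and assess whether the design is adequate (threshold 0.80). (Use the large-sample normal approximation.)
Power ≈ 0.98; the study is adequately powered (power ≥ 0.80)

Power calculation (one-sample t-test, normal approximation):
z_β = d · √n - z_{α/2}
z_β = 0.44 · √147 - 3.291
z_β = 0.44 · 12.124 - 3.291
z_β = 2.044

Power = Φ(z_β) = Φ(2.044) ≈ 0.980

Effect size d = 0.44 is small by Cohen's convention (0.2/0.5/0.8).

Threshold: power ≥ 0.80 is conventionally adequate.
Power ≈ 0.98 → the study is adequately powered (power ≥ 0.80).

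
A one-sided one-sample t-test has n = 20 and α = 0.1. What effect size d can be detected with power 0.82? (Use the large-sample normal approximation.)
d ≈ 0.49

Minimum detectable effect (one-sample t-test, normal approximation):
d = (z_α + z_β) / √n
d = (1.282 + 0.915) / √20
d = 2.197 / 4.472
d ≈ 0.49

By Cohen's convention (0.2 small / 0.5 medium / 0.8 large): small effect.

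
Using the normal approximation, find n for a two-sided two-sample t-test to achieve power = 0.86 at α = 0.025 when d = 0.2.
n = 552 per group

Sample size formula (two-sample t-test, normal approximation):
n = 2 · ((z_{α/2} + z_β) / d)²

z_{α/2} = 2.241 (for α = 0.025, two-sided)
z_β = 1.080 (for power = 0.86)
d = 0.2

n = 2 · ((2.241 + 1.080) / 0.2)²
n = 2 · (16.605)²
n ≈ 551.45
Round up to the next whole number: n = 552 per group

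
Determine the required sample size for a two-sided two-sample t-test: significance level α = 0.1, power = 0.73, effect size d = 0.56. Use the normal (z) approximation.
n = 33 per group

Sample size formula (two-sample t-test, normal approximation):
n = 2 · ((z_{α/2} + z_β) / d)²

z_{α/2} = 1.645 (for α = 0.1, two-sided)
z_β = 0.613 (for power = 0.73)
d = 0.56

n = 2 · ((1.645 + 0.613) / 0.56)²
n = 2 · (4.032)²
n ≈ 32.51
Round up to the next whole number: n = 33 per group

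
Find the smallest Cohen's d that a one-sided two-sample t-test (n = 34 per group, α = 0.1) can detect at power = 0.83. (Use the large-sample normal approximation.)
d ≈ 0.54

Minimum detectable effect (two-sample t-test, normal approximation):
d = (z_α + z_β) / √(n/2)
d = (1.282 + 0.954) / √(34/2)
d = 2.236 / 4.123
d ≈ 0.54

By Cohen's convention (0.2 small / 0.5 medium / 0.8 large): medium effect.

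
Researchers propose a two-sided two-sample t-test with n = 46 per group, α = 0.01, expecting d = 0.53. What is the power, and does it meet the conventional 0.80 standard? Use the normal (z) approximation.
Power ≈ 0.49; the study is underpowered (power < 0.80)

Power calculation (two-sample t-test, normal approximation):
z_β = d · √(n/2) - z_{α/2}
z_β = 0.53 · √(46/2) - 2.576
z_β = 0.53 · 4.796 - 2.576
z_β = -0.034

Power = Φ(z_β) = Φ(-0.034) ≈ 0.486

Effect size d = 0.53 is medium by Cohen's convention (0.2/0.5/0.8).

Threshold: power ≥ 0.80 is conventionally adequate.
Power ≈ 0.49 → the study is underpowered (power < 0.80).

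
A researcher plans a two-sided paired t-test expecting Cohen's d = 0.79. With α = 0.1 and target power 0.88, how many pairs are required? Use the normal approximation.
n = 13 pairs

Sample size formula (paired t-test, normal approximation):
n = ((z_{α/2} + z_β) / d)²

z_{α/2} = 1.645 (for α = 0.1, two-sided)
z_β = 1.175 (for power = 0.88)
d = 0.79

n = ((1.645 + 1.175) / 0.79)²
n = (3.570)²
n ≈ 12.74
Round up to the next whole number: n = 13 pairs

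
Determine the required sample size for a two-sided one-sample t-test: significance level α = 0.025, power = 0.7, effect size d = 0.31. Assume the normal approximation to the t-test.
n = 80

Sample size formula (one-sample t-test, normal approximation):
n = ((z_{α/2} + z_β) / d)²

z_{α/2} = 2.241 (for α = 0.025, two-sided)
z_β = 0.524 (for power = 0.7)
d = 0.31

n = ((2.241 + 0.524) / 0.31)²
n = (8.919)²
n ≈ 79.55
Round up to the next whole number: n = 80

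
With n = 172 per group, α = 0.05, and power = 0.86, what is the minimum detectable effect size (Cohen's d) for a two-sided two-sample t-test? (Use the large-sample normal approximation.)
d ≈ 0.33

Minimum detectable effect (two-sample t-test, normal approximation):
d = (z_{α/2} + z_β) / √(n/2)
d = (1.960 + 1.080) / √(172/2)
d = 3.040 / 9.274
d ≈ 0.33

By Cohen's convention (0.2 small / 0.5 medium / 0.8 large): small effect.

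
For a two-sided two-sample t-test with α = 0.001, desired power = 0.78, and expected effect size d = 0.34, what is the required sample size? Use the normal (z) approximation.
n = 286 per group

Sample size formula (two-sample t-test, normal approximation):
n = 2 · ((z_{α/2} + z_β) / d)²

z_{α/2} = 3.291 (for α = 0.001, two-sided)
z_β = 0.772 (for power = 0.78)
d = 0.34

n = 2 · ((3.291 + 0.772) / 0.34)²
n = 2 · (11.950)²
n ≈ 285.61
Round up to the next whole number: n = 286 per group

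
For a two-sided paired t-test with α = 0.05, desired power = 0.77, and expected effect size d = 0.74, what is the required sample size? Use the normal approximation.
n = 14 pairs

Sample size formula (paired t-test, normal approximation):
n = ((z_{α/2} + z_β) / d)²

z_{α/2} = 1.960 (for α = 0.05, two-sided)
z_β = 0.739 (for power = 0.77)
d = 0.74

n = ((1.960 + 0.739) / 0.74)²
n = (3.647)²
n ≈ 13.30
Round up to the next whole number: n = 14 pairs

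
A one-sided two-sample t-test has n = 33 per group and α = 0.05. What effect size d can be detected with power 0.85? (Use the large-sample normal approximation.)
d ≈ 0.66

Minimum detectable effect (two-sample t-test, normal approximation):
d = (z_α + z_β) / √(n/2)
d = (1.645 + 1.036) / √(33/2)
d = 2.681 / 4.062
d ≈ 0.66

By Cohen's convention (0.2 small / 0.5 medium / 0.8 large): medium effect.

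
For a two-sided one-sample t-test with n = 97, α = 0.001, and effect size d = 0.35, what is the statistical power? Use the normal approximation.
Power ≈ 0.56

Power calculation (one-sample t-test, normal approximation):
z_β = d · √n - z_{α/2}
z_β = 0.35 · √97 - 3.291
z_β = 0.35 · 9.849 - 3.291
z_β = 0.157

Power = Φ(z_β) = Φ(0.157) ≈ 0.562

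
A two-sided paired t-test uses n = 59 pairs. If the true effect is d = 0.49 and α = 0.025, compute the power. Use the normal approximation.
Power ≈ 0.94

Power calculation (paired t-test, normal approximation):
z_β = d · √n - z_{α/2}
z_β = 0.49 · √59 - 2.241
z_β = 0.49 · 7.681 - 2.241
z_β = 1.522

Power = Φ(z_β) = Φ(1.522) ≈ 0.936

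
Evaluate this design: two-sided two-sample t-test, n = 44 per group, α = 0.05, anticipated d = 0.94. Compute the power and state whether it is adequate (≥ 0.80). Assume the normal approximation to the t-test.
Power ≈ 0.99; the study is adequately powered (power ≥ 0.80)

Power calculation (two-sample t-test, normal approximation):
z_β = d · √(n/2) - z_{α/2}
z_β = 0.94 · √(44/2) - 1.960
z_β = 0.94 · 4.690 - 1.960
z_β = 2.449

Power = Φ(z_β) = Φ(2.449) ≈ 0.993

Effect size d = 0.94 is large by Cohen's convention (0.2/0.5/0.8).

Threshold: power ≥ 0.80 is conventionally adequate.
Power ≈ 0.99 → the study is adequately powered (power ≥ 0.80).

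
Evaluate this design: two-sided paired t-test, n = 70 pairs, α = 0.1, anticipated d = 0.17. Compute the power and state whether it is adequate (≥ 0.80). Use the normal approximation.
Power ≈ 0.41; the study is underpowered (power < 0.80)

Power calculation (paired t-test, normal approximation):
z_β = d · √n - z_{α/2}
z_β = 0.17 · √70 - 1.645
z_β = 0.17 · 8.367 - 1.645
z_β = -0.223

Power = Φ(z_β) = Φ(-0.223) ≈ 0.412

Effect size d = 0.17 is very small by Cohen's convention (0.2/0.5/0.8).

Threshold: power ≥ 0.80 is conventionally adequate.
Power ≈ 0.41 → the study is underpowered (power < 0.80).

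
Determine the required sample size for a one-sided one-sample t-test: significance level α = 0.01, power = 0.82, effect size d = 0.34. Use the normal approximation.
n = 91

Sample size formula (one-sample t-test, normal approximation):
n = ((z_α + z_β) / d)²

z_α = 2.326 (for α = 0.01, one-sided)
z_β = 0.915 (for power = 0.82)
d = 0.34

n = ((2.326 + 0.915) / 0.34)²
n = (9.532)²
n ≈ 90.86
Round up to the next whole number: n = 91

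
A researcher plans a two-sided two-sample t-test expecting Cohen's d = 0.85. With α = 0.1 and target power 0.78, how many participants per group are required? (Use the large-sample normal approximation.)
n = 17 per group

Sample size formula (two-sample t-test, normal approximation):
n = 2 · ((z_{α/2} + z_β) / d)²

z_{α/2} = 1.645 (for α = 0.1, two-sided)
z_β = 0.772 (for power = 0.78)
d = 0.85

n = 2 · ((1.645 + 0.772) / 0.85)²
n = 2 · (2.844)²
n ≈ 16.18
Round up to the next whole number: n = 17 per group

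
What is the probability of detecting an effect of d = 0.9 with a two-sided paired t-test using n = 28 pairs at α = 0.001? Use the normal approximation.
Power ≈ 0.93

Power calculation (paired t-test, normal approximation):
z_β = d · √n - z_{α/2}
z_β = 0.9 · √28 - 3.291
z_β = 0.9 · 5.292 - 3.291
z_β = 1.472

Power = Φ(z_β) = Φ(1.472) ≈ 0.929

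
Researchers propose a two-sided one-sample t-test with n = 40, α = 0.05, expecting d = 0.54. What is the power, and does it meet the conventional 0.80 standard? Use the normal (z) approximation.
Power ≈ 0.93; the study is adequately powered (power ≥ 0.80)

Power calculation (one-sample t-test, normal approximation):
z_β = d · √n - z_{α/2}
z_β = 0.54 · √40 - 1.960
z_β = 0.54 · 6.325 - 1.960
z_β = 1.455

Power = Φ(z_β) = Φ(1.455) ≈ 0.927

Effect size d = 0.54 is medium by Cohen's convention (0.2/0.5/0.8).

Threshold: power ≥ 0.80 is conventionally adequate.
Power ≈ 0.93 → the study is adequately powered (power ≥ 0.80).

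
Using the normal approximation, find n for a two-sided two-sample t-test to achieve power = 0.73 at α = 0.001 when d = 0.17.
n = 1055 per group

Sample size formula (two-sample t-test, normal approximation):
n = 2 · ((z_{α/2} + z_β) / d)²

z_{α/2} = 3.291 (for α = 0.001, two-sided)
z_β = 0.613 (for power = 0.73)
d = 0.17

n = 2 · ((3.291 + 0.613) / 0.17)²
n = 2 · (22.965)²
n ≈ 1054.78
Round up to the next whole number: n = 1055 per group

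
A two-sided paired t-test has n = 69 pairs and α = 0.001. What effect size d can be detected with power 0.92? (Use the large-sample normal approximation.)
d ≈ 0.57

Minimum detectable effect (paired t-test, normal approximation):
d = (z_{α/2} + z_β) / √n
d = (3.291 + 1.405) / √69
d = 4.696 / 8.307
d ≈ 0.57

By Cohen's convention (0.2 small / 0.5 medium / 0.8 large): medium effect.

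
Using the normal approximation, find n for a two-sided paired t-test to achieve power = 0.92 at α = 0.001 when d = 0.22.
n = 456 pairs

Sample size formula (paired t-test, normal approximation):
n = ((z_{α/2} + z_β) / d)²

z_{α/2} = 3.291 (for α = 0.001, two-sided)
z_β = 1.405 (for power = 0.92)
d = 0.22

n = ((3.291 + 1.405) / 0.22)²
n = (21.345)²
n ≈ 455.61
Round up to the next whole number: n = 456 pairs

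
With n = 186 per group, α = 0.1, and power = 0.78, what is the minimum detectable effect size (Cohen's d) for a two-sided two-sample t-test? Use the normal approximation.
d ≈ 0.25

Minimum detectable effect (two-sample t-test, normal approximation):
d = (z_{α/2} + z_β) / √(n/2)
d = (1.645 + 0.772) / √(186/2)
d = 2.417 / 9.644
d ≈ 0.25

By Cohen's convention (0.2 small / 0.5 medium / 0.8 large): small effect.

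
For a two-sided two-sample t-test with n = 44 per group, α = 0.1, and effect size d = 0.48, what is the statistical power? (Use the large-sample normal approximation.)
Power ≈ 0.73

Power calculation (two-sample t-test, normal approximation):
z_β = d · √(n/2) - z_{α/2}
z_β = 0.48 · √(44/2) - 1.645
z_β = 0.48 · 4.690 - 1.645
z_β = 0.607

Power = Φ(z_β) = Φ(0.607) ≈ 0.728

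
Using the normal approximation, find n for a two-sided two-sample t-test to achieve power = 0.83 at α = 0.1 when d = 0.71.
n = 27 per group

Sample size formula (two-sample t-test, normal approximation):
n = 2 · ((z_{α/2} + z_β) / d)²

z_{α/2} = 1.645 (for α = 0.1, two-sided)
z_β = 0.954 (for power = 0.83)
d = 0.71

n = 2 · ((1.645 + 0.954) / 0.71)²
n = 2 · (3.661)²
n ≈ 26.81
Round up to the next whole number: n = 27 per group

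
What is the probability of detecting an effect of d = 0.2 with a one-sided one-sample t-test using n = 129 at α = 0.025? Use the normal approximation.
Power ≈ 0.62

Power calculation (one-sample t-test, normal approximation):
z_β = d · √n - z_α
z_β = 0.2 · √129 - 1.960
z_β = 0.2 · 11.358 - 1.960
z_β = 0.312

Power = Φ(z_β) = Φ(0.312) ≈ 0.622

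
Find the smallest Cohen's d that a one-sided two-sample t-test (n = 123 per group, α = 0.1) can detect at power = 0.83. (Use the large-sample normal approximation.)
d ≈ 0.29

Minimum detectable effect (two-sample t-test, normal approximation):
d = (z_α + z_β) / √(n/2)
d = (1.282 + 0.954) / √(123/2)
d = 2.236 / 7.842
d ≈ 0.29

By Cohen's convention (0.2 small / 0.5 medium / 0.8 large): small effect.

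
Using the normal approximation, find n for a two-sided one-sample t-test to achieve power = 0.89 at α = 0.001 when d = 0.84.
n = 29

Sample size formula (one-sample t-test, normal approximation):
n = ((z_{α/2} + z_β) / d)²

z_{α/2} = 3.291 (for α = 0.001, two-sided)
z_β = 1.227 (for power = 0.89)
d = 0.84

n = ((3.291 + 1.227) / 0.84)²
n = (5.379)²
n ≈ 28.93
Round up to the next whole number: n = 29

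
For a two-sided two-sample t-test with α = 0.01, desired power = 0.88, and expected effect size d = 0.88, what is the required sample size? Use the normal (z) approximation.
n = 37 per group

Sample size formula (two-sample t-test, normal approximation):
n = 2 · ((z_{α/2} + z_β) / d)²

z_{α/2} = 2.576 (for α = 0.01, two-sided)
z_β = 1.175 (for power = 0.88)
d = 0.88

n = 2 · ((2.576 + 1.175) / 0.88)²
n = 2 · (4.263)²
n ≈ 36.35
Round up to the next whole number: n = 37 per group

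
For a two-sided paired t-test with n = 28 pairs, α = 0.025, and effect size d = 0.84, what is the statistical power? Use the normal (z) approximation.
Power ≈ 0.99

Power calculation (paired t-test, normal approximation):
z_β = d · √n - z_{α/2}
z_β = 0.84 · √28 - 2.241
z_β = 0.84 · 5.292 - 2.241
z_β = 2.203

Power = Φ(z_β) = Φ(2.203) ≈ 0.986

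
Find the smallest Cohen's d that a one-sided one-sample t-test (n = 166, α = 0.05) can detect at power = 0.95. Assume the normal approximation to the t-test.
d ≈ 0.26

Minimum detectable effect (one-sample t-test, normal approximation):
d = (z_α + z_β) / √n
d = (1.645 + 1.645) / √166
d = 3.290 / 12.884
d ≈ 0.26

By Cohen's convention (0.2 small / 0.5 medium / 0.8 large): small effect.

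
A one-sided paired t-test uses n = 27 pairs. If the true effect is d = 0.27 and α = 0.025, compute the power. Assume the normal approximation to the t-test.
Power ≈ 0.29

Power calculation (paired t-test, normal approximation):
z_β = d · √n - z_α
z_β = 0.27 · √27 - 1.960
z_β = 0.27 · 5.196 - 1.960
z_β = -0.557

Power = Φ(z_β) = Φ(-0.557) ≈ 0.289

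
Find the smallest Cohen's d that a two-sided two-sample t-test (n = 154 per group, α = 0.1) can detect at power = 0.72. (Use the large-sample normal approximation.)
d ≈ 0.25

Minimum detectable effect (two-sample t-test, normal approximation):
d = (z_{α/2} + z_β) / √(n/2)
d = (1.645 + 0.583) / √(154/2)
d = 2.228 / 8.775
d ≈ 0.25

By Cohen's convention (0.2 small / 0.5 medium / 0.8 large): small effect.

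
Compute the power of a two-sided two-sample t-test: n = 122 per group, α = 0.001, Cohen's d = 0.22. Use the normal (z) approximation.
Power ≈ 0.06

Power calculation (two-sample t-test, normal approximation):
z_β = d · √(n/2) - z_{α/2}
z_β = 0.22 · √(122/2) - 3.291
z_β = 0.22 · 7.810 - 3.291
z_β = -1.572

Power = Φ(z_β) = Φ(-1.572) ≈ 0.058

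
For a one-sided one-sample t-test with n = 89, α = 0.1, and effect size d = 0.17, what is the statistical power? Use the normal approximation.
Power ≈ 0.63

Power calculation (one-sample t-test, normal approximation):
z_β = d · √n - z_α
z_β = 0.17 · √89 - 1.282
z_β = 0.17 · 9.434 - 1.282
z_β = 0.322

Power = Φ(z_β) = Φ(0.322) ≈ 0.626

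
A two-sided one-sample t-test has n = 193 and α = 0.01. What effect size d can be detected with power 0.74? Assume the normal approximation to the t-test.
d ≈ 0.23

Minimum detectable effect (one-sample t-test, normal approximation):
d = (z_{α/2} + z_β) / √n
d = (2.576 + 0.643) / √193
d = 3.219 / 13.892
d ≈ 0.23

By Cohen's convention (0.2 small / 0.5 medium / 0.8 large): small effect.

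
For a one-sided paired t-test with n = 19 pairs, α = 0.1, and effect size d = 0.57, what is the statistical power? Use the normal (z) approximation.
Power ≈ 0.89

Power calculation (paired t-test, normal approximation):
z_β = d · √n - z_α
z_β = 0.57 · √19 - 1.282
z_β = 0.57 · 4.359 - 1.282
z_β = 1.203

Power = Φ(z_β) = Φ(1.203) ≈ 0.886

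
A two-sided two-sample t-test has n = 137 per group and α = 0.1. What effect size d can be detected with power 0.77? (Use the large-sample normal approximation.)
d ≈ 0.29

Minimum detectable effect (two-sample t-test, normal approximation):
d = (z_{α/2} + z_β) / √(n/2)
d = (1.645 + 0.739) / √(137/2)
d = 2.384 / 8.276
d ≈ 0.29

By Cohen's convention (0.2 small / 0.5 medium / 0.8 large): small effect.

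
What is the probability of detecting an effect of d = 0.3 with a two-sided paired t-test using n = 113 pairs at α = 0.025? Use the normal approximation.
Power ≈ 0.83

Power calculation (paired t-test, normal approximation):
z_β = d · √n - z_{α/2}
z_β = 0.3 · √113 - 2.241
z_β = 0.3 · 10.630 - 2.241
z_β = 0.948

Power = Φ(z_β) = Φ(0.948) ≈ 0.828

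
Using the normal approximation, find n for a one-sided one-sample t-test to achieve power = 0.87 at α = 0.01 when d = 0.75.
n = 22

Sample size formula (one-sample t-test, normal approximation):
n = ((z_α + z_β) / d)²

z_α = 2.326 (for α = 0.01, one-sided)
z_β = 1.126 (for power = 0.87)
d = 0.75

n = ((2.326 + 1.126) / 0.75)²
n = (4.603)²
n ≈ 21.19
Round up to the next whole number: n = 22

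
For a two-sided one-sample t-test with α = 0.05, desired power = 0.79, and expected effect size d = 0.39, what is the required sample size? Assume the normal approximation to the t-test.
n = 51

Sample size formula (one-sample t-test, normal approximation):
n = ((z_{α/2} + z_β) / d)²

z_{α/2} = 1.960 (for α = 0.05, two-sided)
z_β = 0.806 (for power = 0.79)
d = 0.39

n = ((1.960 + 0.806) / 0.39)²
n = (7.092)²
n ≈ 50.30
Round up to the next whole number: n = 51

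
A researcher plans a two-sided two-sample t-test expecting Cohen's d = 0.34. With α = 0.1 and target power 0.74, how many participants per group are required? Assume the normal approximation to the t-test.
n = 91 per group

Sample size formula (two-sample t-test, normal approximation):
n = 2 · ((z_{α/2} + z_β) / d)²

z_{α/2} = 1.645 (for α = 0.1, two-sided)
z_β = 0.643 (for power = 0.74)
d = 0.34

n = 2 · ((1.645 + 0.643) / 0.34)²
n = 2 · (6.729)²
n ≈ 90.56
Round up to the next whole number: n = 91 per group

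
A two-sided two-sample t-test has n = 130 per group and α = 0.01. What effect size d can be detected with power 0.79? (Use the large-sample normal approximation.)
d ≈ 0.42

Minimum detectable effect (two-sample t-test, normal approximation):
d = (z_{α/2} + z_β) / √(n/2)
d = (2.576 + 0.806) / √(130/2)
d = 3.382 / 8.062
d ≈ 0.42

By Cohen's convention (0.2 small / 0.5 medium / 0.8 large): small effect.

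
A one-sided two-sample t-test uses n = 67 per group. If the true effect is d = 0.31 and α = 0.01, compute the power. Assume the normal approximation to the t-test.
Power ≈ 0.30

Power calculation (two-sample t-test, normal approximation):
z_β = d · √(n/2) - z_α
z_β = 0.31 · √(67/2) - 2.326
z_β = 0.31 · 5.788 - 2.326
z_β = -0.532

Power = Φ(z_β) = Φ(-0.532) ≈ 0.297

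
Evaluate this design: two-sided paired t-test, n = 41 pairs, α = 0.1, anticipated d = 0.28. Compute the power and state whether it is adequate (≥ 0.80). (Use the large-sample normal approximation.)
Power ≈ 0.56; the study is underpowered (power < 0.80)

Power calculation (paired t-test, normal approximation):
z_β = d · √n - z_{α/2}
z_β = 0.28 · √41 - 1.645
z_β = 0.28 · 6.403 - 1.645
z_β = 0.148

Power = Φ(z_β) = Φ(0.148) ≈ 0.559

Effect size d = 0.28 is small by Cohen's convention (0.2/0.5/0.8).

Threshold: power ≥ 0.80 is conventionally adequate.
Power ≈ 0.56 → the study is underpowered (power < 0.80).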